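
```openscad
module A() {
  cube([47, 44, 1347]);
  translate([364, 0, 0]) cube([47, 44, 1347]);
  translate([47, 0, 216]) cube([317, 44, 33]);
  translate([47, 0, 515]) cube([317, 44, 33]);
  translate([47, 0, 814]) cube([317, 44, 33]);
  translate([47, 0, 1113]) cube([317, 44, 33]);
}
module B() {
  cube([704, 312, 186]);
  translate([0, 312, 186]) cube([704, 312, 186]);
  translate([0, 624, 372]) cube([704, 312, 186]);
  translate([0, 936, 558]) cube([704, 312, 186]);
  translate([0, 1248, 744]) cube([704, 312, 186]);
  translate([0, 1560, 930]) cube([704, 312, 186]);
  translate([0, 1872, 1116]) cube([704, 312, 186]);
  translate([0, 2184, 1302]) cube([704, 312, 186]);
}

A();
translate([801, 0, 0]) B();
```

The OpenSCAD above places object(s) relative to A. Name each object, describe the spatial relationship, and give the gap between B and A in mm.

The staircase's nearest face is 390 mm from the ladder's +x face.

A is a ladder. B is a staircase. The staircase is on the floor beside the ladder on its +x side. The gap between the staircase and the ladder is 390 mm.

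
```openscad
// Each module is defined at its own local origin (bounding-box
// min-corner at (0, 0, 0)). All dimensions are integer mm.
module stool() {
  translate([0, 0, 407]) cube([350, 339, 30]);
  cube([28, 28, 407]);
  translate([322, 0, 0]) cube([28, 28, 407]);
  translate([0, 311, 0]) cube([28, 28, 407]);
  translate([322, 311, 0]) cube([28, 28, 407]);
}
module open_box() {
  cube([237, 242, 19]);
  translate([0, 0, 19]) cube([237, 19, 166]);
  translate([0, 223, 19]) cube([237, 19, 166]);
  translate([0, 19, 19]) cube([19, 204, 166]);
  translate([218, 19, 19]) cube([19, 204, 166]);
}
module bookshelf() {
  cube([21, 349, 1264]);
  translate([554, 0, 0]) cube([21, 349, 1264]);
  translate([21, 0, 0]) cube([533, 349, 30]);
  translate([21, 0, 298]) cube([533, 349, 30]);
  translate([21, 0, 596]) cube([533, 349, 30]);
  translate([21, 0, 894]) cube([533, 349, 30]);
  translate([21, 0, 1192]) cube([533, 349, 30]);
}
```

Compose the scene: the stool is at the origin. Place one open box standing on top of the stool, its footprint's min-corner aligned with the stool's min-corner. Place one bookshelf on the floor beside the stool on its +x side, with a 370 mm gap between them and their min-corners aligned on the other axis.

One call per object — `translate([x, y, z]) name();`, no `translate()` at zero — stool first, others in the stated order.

stool();
translate([0, 0, 437]) open_box();
translate([720, 0, 0]) bookshelf();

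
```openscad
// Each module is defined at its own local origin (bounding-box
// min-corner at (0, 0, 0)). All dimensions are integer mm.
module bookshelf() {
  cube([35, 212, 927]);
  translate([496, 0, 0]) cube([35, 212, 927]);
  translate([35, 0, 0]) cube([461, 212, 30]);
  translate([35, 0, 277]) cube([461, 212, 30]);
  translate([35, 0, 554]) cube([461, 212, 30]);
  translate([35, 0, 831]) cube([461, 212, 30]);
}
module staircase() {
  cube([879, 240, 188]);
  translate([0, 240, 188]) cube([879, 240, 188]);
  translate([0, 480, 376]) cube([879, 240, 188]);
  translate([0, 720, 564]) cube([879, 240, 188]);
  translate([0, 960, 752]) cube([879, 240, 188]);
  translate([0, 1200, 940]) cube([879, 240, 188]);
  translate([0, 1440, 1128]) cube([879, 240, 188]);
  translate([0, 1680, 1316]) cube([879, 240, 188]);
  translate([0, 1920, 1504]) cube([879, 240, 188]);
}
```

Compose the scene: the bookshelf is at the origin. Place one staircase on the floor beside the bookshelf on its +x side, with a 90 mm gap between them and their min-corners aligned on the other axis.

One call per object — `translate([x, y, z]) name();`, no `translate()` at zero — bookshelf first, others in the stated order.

bookshelf();
translate([621, 0, 0]) staircase();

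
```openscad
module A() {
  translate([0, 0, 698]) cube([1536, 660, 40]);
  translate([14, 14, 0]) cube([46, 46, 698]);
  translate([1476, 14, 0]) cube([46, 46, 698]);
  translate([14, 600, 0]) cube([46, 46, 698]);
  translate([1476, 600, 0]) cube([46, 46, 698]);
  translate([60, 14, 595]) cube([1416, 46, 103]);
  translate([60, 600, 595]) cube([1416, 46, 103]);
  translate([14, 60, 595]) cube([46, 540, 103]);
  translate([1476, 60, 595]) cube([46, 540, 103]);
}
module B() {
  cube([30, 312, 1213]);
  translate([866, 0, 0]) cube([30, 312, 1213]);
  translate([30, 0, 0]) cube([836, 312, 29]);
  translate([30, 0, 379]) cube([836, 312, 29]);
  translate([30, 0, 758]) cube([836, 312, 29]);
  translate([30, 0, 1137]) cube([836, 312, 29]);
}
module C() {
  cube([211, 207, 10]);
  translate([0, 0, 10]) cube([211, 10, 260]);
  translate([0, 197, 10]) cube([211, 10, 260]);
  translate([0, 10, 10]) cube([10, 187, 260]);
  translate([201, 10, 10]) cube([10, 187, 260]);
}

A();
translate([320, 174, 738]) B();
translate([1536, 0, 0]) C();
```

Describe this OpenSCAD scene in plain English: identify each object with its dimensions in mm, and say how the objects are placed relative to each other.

A is a rectangular dining table. The top is 1536×660×40 mm with its upper surface at z = 738 mm. It stands on four 46×46 mm square legs, each inset 14 mm from the nearest pair of top edges, running from the floor to the underside of the top. Four apron rails, 46 mm thick and 103 mm tall, run between adjacent legs with their top edges flush with the underside of the top and their outer faces flush with the legs' outer faces.

B is a bookshelf 896 mm wide overall, 312 mm deep and 1213 mm tall. The two sides are 30 mm thick vertical panels. 4 horizontal shelves of 29 mm thickness span between the inner faces of the sides; the lowest shelf sits on the floor and shelves are stacked with a clear vertical gap of 350 mm between each pair.

C is an open-topped rectangular box: outside dimensions 211×207×270 mm, with a uniform wall and base thickness of 10 mm. The base is a full 211×207 slab on the floor; four walls sit on top of the base. The front and back walls (the −y and +y sides) span the full width; the two side walls fit between them.

The bookshelf is on top of the table, centred. The open box is against the table's +x side, with their −y faces flush.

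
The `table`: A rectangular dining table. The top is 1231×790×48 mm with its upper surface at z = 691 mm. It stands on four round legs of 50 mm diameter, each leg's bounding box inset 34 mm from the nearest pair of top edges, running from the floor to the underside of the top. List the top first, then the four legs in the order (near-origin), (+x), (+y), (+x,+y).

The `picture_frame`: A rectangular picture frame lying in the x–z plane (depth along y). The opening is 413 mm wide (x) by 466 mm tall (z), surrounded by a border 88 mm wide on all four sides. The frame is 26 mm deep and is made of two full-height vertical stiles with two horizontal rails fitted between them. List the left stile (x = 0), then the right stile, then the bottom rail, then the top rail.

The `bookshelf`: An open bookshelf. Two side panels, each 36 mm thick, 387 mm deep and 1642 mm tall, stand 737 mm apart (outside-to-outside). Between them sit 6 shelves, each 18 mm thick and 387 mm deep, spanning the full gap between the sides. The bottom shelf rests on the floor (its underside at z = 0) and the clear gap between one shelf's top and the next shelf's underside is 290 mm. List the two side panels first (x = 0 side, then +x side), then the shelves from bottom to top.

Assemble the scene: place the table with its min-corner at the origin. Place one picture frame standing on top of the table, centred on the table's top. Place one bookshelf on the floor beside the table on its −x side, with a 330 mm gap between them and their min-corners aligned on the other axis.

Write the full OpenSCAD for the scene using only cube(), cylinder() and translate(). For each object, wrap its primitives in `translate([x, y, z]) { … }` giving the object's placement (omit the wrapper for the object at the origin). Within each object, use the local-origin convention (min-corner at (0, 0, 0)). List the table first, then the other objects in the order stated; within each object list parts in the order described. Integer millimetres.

translate([0, 0, 643]) cube([1231, 790, 48]);
translate([59, 59, 0]) cylinder(h = 643, r = 25);
translate([1172, 59, 0]) cylinder(h = 643, r = 25);
translate([59, 731, 0]) cylinder(h = 643, r = 25);
translate([1172, 731, 0]) cylinder(h = 643, r = 25);
translate([321, 382, 691]) {
  cube([88, 26, 642]);
  translate([501, 0, 0]) cube([88, 26, 642]);
  translate([88, 0, 0]) cube([413, 26, 88]);
  translate([88, 0, 554]) cube([413, 26, 88]);
}
translate([-1067, 0, 0]) {
  cube([36, 387, 1642]);
  translate([701, 0, 0]) cube([36, 387, 1642]);
  translate([36, 0, 0]) cube([665, 387, 18]);
  translate([36, 0, 308]) cube([665, 387, 18]);
  translate([36, 0, 616]) cube([665, 387, 18]);
  translate([36, 0, 924]) cube([665, 387, 18]);
  translate([36, 0, 1232]) cube([665, 387, 18]);
  translate([36, 0, 1540]) cube([665, 387, 18]);
}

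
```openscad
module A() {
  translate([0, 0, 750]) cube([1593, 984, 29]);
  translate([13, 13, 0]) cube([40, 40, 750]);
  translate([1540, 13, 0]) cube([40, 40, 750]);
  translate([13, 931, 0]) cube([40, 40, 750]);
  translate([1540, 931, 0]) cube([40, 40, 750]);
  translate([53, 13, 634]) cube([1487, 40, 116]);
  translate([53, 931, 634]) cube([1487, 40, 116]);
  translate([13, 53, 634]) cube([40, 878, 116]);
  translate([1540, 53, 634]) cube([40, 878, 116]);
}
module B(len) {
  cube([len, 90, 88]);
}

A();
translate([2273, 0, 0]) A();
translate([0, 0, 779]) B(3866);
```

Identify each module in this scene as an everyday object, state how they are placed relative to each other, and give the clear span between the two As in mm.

A is a table. B is a beam. A beam spans the tops of two tables. The clear span between the two tables is 680 mm.

Second table starts at x = 2273; first ends at x = 1593; clear span = 2273 − 1593 = 680 mm.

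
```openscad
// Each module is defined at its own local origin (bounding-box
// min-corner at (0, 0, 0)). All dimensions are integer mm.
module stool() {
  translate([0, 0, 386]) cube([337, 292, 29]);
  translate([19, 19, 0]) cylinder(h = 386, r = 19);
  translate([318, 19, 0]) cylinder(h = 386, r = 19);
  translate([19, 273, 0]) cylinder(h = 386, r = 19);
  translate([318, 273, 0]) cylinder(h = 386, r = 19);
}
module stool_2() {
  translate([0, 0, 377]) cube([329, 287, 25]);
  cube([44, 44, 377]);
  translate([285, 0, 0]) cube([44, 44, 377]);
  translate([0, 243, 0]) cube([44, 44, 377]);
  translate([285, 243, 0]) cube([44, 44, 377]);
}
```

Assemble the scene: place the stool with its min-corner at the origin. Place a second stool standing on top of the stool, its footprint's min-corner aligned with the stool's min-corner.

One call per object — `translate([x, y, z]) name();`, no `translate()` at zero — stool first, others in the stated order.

stool();
translate([0, 0, 415]) stool_2();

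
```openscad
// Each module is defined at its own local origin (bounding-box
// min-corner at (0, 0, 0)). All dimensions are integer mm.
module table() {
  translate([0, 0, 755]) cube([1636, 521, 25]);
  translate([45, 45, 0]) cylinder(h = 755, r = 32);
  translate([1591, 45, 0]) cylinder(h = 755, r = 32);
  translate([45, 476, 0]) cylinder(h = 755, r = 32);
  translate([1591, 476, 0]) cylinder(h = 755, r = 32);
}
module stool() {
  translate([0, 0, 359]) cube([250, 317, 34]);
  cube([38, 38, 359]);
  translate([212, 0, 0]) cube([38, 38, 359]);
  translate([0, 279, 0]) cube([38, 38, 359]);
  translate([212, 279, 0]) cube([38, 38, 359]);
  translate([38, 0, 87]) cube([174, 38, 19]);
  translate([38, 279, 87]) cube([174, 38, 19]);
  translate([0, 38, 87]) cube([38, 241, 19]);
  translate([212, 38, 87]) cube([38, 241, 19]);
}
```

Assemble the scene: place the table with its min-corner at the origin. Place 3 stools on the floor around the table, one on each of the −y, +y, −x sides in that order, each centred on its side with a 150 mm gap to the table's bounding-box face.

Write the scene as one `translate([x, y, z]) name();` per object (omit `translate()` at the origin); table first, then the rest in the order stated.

table();
translate([693, -467, 0]) stool();
translate([693, 671, 0]) stool();
translate([-400, 102, 0]) stool();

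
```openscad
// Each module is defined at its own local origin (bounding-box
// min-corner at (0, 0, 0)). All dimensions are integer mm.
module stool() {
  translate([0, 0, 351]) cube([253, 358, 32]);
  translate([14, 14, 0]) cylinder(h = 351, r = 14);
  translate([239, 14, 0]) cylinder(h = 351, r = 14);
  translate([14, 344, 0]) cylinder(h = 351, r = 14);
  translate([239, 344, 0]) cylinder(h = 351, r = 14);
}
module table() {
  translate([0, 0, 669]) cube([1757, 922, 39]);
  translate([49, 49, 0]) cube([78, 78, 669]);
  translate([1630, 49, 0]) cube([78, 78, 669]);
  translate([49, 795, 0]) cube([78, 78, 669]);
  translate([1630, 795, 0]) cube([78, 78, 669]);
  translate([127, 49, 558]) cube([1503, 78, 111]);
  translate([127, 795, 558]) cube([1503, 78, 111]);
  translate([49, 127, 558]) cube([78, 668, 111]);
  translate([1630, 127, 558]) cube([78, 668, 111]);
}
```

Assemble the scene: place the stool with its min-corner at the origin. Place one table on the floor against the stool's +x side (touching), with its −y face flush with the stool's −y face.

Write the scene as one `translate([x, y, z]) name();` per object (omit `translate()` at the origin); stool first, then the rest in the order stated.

stool();
translate([253, 0, 0]) table();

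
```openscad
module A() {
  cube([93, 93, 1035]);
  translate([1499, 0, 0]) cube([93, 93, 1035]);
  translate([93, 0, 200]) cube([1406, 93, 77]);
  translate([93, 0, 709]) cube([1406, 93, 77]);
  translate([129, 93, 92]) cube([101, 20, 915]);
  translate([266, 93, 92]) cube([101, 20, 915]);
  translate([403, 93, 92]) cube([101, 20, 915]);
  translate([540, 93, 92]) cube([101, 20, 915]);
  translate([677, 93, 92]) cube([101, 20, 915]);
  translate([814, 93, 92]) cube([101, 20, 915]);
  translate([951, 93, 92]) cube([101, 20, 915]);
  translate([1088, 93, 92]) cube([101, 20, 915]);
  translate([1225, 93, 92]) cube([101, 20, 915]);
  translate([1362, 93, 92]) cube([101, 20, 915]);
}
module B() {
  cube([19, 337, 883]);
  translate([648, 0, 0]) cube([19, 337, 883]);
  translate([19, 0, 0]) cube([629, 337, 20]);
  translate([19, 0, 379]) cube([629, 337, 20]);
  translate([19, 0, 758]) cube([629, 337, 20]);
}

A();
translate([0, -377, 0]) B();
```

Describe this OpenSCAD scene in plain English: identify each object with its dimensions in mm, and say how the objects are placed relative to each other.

A is a fence section. Two 93×93 mm posts, 1035 mm tall, stand on the floor with a clear span of 1406 mm between their inner faces. Two horizontal rails of 93×77 mm section span the gap between the posts with their undersides at z = 200 mm and z = 709 mm, flush with the posts' −y face. 10 pickets, each 101 mm wide, 20 mm thick and 915 mm tall, are fixed to the +y face of the rails with their bottoms at z = 92 mm, evenly spaced across the span with equal gaps (rounded down to the nearest mm) at the −x end and between each pair — any rounding remainder accumulates at the +x end.

B is a bookshelf 667 mm wide overall, 337 mm deep and 883 mm tall. The two sides are 19 mm thick vertical panels. 3 horizontal shelves of 20 mm thickness span between the inner faces of the sides; the lowest shelf sits on the floor and shelves are stacked with a clear vertical gap of 359 mm between each pair.

The bookshelf is on the floor beside the fence section on its −y side.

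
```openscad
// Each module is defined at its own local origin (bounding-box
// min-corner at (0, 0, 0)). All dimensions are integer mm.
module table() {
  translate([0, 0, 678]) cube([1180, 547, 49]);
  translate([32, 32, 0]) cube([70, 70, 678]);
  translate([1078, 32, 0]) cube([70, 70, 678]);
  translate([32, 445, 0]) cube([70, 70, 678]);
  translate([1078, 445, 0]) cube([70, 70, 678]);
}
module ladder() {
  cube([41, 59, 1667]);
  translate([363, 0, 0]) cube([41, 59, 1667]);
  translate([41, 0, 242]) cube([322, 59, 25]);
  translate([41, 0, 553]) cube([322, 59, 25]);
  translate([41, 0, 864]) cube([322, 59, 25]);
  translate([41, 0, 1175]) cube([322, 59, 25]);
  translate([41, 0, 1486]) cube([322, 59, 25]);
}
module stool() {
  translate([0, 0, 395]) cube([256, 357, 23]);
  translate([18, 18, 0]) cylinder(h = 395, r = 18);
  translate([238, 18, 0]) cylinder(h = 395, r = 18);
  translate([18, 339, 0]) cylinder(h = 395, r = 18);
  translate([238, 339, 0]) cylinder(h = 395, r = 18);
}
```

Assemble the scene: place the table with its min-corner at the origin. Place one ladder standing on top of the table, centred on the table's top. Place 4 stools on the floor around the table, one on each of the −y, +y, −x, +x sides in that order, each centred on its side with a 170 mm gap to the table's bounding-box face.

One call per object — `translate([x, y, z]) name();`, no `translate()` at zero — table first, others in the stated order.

table();
translate([388, 244, 727]) ladder();
translate([462, -527, 0]) stool();
translate([462, 717, 0]) stool();
translate([-426, 95, 0]) stool();
translate([1350, 95, 0]) stool();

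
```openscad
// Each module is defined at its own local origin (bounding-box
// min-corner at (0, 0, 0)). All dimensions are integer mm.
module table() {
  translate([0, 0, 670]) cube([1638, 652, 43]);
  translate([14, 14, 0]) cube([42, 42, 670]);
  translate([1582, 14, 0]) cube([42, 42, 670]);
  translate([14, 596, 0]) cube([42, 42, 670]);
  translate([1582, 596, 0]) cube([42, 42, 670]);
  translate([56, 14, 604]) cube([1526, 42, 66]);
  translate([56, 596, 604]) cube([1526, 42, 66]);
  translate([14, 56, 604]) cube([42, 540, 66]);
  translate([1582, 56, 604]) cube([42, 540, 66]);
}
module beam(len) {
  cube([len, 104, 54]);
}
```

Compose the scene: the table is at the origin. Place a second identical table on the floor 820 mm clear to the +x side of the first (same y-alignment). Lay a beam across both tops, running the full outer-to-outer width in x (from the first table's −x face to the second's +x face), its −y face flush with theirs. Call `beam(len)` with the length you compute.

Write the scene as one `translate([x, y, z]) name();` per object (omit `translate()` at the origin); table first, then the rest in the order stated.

table();
translate([2458, 0, 0]) table();
translate([0, 0, 713]) beam(4096);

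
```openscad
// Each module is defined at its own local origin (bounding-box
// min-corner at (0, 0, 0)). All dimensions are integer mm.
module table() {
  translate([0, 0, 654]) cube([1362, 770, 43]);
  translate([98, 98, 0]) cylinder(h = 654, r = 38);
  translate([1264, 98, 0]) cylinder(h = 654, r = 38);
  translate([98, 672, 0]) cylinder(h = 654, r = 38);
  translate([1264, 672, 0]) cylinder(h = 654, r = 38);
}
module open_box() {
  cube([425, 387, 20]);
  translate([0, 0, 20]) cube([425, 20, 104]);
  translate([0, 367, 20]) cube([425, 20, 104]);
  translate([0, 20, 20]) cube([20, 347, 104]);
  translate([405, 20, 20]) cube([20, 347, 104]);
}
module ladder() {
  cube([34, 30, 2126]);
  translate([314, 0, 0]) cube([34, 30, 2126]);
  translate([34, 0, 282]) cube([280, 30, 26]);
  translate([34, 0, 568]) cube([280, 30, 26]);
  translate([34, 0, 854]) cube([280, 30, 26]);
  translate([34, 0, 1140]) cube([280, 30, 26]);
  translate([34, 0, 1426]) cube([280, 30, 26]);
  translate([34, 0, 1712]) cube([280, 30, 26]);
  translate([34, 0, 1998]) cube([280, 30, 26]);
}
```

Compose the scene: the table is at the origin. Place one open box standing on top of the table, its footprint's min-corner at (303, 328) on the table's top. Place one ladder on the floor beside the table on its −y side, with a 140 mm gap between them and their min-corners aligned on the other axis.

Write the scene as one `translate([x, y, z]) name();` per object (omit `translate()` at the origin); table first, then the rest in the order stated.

table();
translate([303, 328, 697]) open_box();
translate([0, -170, 0]) ladder();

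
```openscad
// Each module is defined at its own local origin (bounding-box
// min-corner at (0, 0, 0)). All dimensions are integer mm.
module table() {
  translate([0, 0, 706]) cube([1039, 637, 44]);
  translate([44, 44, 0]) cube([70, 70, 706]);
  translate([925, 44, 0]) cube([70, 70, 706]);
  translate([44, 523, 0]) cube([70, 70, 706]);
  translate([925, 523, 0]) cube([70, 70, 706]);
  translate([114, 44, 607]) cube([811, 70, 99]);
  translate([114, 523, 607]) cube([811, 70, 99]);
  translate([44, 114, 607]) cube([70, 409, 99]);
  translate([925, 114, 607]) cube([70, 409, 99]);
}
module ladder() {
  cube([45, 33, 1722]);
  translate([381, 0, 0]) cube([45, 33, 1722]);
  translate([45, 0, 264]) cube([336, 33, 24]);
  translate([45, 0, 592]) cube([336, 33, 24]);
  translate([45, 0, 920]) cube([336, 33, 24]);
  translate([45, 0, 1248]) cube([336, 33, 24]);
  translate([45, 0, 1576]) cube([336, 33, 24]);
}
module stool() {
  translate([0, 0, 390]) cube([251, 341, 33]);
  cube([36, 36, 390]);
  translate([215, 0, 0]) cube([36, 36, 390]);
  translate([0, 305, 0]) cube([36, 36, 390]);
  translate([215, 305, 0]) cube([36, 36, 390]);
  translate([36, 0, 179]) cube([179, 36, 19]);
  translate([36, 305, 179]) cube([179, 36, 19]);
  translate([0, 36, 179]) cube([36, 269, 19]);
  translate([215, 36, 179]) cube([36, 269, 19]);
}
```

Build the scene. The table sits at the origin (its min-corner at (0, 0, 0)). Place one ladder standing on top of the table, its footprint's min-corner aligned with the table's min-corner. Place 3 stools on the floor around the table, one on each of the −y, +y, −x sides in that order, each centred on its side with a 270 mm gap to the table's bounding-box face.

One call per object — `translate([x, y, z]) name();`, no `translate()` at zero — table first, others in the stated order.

table();
translate([0, 0, 750]) ladder();
translate([394, -611, 0]) stool();
translate([394, 907, 0]) stool();
translate([-521, 148, 0]) stool();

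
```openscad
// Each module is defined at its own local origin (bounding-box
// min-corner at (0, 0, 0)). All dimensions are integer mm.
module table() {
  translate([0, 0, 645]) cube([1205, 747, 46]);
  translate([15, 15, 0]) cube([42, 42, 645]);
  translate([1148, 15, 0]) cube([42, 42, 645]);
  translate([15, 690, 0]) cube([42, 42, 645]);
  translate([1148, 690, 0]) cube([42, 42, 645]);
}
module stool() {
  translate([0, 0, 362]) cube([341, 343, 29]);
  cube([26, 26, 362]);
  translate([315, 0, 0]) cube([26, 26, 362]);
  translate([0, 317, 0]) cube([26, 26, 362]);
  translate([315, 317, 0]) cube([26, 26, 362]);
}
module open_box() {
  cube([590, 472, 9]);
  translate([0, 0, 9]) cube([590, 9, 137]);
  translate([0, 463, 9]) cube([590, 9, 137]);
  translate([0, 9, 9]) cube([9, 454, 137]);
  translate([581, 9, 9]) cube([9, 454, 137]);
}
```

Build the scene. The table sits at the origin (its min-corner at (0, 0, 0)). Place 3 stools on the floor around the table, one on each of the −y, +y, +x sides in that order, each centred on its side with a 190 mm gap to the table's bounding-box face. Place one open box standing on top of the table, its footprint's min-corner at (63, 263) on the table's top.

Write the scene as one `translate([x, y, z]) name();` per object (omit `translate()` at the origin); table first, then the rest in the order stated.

table();
translate([432, -533, 0]) stool();
translate([432, 937, 0]) stool();
translate([1395, 202, 0]) stool();
translate([63, 263, 691]) open_box();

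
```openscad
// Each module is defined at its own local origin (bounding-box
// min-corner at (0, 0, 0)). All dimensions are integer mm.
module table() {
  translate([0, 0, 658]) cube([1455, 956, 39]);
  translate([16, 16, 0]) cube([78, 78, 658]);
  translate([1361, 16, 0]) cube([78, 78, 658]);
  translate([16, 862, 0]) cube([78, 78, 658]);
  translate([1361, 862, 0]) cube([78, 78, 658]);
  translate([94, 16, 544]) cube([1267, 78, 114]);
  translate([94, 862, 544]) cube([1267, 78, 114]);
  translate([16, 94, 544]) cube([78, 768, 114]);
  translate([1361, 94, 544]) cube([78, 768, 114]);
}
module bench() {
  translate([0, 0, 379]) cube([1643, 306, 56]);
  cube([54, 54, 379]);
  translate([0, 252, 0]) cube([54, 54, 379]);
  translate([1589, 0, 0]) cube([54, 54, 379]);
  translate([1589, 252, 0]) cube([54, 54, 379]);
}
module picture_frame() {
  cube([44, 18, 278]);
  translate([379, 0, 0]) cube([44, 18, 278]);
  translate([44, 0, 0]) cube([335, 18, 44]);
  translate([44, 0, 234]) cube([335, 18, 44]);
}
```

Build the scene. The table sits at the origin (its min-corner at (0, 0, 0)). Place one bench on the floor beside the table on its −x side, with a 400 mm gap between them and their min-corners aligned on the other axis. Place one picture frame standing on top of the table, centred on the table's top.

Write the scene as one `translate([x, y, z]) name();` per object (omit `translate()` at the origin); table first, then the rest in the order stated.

table();
translate([-2043, 0, 0]) bench();
translate([516, 469, 697]) picture_frame();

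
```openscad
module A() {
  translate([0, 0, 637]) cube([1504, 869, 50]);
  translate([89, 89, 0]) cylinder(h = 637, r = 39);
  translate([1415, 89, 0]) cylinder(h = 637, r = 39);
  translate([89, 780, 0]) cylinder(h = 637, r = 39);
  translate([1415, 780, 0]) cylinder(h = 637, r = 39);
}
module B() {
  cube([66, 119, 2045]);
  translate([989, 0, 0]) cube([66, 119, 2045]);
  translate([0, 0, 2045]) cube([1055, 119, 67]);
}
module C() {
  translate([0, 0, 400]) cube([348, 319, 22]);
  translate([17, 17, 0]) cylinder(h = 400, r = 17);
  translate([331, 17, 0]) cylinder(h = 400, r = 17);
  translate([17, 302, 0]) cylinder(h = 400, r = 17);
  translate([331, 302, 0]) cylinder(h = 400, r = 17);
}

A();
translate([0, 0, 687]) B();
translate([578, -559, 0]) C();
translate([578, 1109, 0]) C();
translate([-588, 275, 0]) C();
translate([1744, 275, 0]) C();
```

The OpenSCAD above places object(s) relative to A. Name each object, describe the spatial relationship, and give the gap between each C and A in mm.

Each stool's nearest face is 240 mm from the table's bounding box.

A is a table. B is a door frame. C is a stool. The door frame is on top of the table. Four stools sit around the table at the −y, +y, −x, +x sides. The gap between each stool and the table is 240 mm.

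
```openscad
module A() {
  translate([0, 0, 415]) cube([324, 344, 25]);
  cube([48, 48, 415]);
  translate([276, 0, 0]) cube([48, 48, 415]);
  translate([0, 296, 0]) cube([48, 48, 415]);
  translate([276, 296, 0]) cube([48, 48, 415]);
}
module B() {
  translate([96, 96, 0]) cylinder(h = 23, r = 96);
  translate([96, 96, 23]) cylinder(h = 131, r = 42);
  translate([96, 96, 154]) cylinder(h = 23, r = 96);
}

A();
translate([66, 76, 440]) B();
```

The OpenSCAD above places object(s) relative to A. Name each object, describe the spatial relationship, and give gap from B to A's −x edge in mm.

A is a stool. B is a spool. The spool is on top of the stool, centred. The gap from the spool to the stool's −x edge is 66 mm.

The spool's min-x is at 66; the stool's min-x is 0; gap = 66 mm.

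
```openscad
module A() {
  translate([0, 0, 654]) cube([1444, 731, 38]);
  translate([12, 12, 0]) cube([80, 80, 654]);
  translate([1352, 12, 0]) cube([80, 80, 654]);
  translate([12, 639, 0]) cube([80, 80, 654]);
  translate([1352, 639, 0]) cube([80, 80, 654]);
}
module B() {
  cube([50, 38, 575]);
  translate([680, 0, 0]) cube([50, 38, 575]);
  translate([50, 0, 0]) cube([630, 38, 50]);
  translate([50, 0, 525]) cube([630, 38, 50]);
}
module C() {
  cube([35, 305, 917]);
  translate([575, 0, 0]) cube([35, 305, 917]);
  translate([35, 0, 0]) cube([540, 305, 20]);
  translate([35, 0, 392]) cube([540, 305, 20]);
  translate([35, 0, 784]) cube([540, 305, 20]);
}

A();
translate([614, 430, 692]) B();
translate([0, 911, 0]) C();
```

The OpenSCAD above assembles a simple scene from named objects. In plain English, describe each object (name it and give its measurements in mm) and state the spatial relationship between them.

A is a table with a 1444×731 mm rectangular top, 38 mm thick, top surface at z = 692 mm, supported by four 80×80 mm square legs, each inset 12 mm from the nearest pair of top edges, running from the floor.

B is a rectangular picture frame lying in the x–z plane (depth along y). The opening is 630 mm wide (x) by 475 mm tall (z), surrounded by a border 50 mm wide on all four sides. The frame is 38 mm deep and is made of two full-height vertical stiles with two horizontal rails fitted between them.

C is an open bookshelf. Two side panels, each 35 mm thick, 305 mm deep and 917 mm tall, stand 610 mm apart (outside-to-outside). Between them sit 3 shelves, each 20 mm thick and 305 mm deep, spanning the full gap between the sides. The bottom shelf rests on the floor (its underside at z = 0) and the clear gap between one shelf's top and the next shelf's underside is 372 mm.

The picture frame is on top of the table. The bookshelf is on the floor beside the table on its +y side.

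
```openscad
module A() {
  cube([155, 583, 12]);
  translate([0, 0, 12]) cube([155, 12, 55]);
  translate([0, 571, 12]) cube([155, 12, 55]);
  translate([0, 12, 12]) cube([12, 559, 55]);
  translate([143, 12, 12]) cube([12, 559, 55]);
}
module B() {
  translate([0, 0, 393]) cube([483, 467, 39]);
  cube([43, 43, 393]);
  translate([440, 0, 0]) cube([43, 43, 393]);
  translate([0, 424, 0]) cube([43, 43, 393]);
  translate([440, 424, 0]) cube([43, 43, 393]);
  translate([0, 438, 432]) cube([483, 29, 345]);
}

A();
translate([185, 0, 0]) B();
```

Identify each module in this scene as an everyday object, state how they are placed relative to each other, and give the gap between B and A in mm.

The chair's nearest face is 30 mm from the open box's +x face.

A is an open box. B is a chair. The chair is on the floor beside the open box on its +x side. The gap between the chair and the open box is 30 mm.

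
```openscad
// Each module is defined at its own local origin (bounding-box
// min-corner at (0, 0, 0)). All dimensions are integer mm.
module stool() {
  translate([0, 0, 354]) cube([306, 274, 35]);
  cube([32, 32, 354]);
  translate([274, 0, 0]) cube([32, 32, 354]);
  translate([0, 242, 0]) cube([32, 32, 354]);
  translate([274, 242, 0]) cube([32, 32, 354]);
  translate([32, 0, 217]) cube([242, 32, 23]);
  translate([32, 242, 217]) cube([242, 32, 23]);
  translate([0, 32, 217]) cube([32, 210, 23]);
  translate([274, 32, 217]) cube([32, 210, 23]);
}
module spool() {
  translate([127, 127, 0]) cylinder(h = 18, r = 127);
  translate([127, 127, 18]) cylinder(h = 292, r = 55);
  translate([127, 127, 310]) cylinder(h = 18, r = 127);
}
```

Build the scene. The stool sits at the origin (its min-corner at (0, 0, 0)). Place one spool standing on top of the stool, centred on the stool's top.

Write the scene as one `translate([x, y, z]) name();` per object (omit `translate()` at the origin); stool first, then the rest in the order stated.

stool();
translate([26, 10, 389]) spool();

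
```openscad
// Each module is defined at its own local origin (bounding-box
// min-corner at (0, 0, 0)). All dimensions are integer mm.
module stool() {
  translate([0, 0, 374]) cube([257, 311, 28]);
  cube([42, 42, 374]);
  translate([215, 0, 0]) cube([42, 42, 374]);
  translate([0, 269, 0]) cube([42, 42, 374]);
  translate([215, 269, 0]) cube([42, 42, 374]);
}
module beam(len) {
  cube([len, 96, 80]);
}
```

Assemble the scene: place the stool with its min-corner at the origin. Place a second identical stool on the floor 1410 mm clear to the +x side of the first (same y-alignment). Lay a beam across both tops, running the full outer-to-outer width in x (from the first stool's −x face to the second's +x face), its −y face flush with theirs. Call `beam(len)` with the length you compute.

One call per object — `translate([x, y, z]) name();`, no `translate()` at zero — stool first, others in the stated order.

stool();
translate([1667, 0, 0]) stool();
translate([0, 0, 402]) beam(1924);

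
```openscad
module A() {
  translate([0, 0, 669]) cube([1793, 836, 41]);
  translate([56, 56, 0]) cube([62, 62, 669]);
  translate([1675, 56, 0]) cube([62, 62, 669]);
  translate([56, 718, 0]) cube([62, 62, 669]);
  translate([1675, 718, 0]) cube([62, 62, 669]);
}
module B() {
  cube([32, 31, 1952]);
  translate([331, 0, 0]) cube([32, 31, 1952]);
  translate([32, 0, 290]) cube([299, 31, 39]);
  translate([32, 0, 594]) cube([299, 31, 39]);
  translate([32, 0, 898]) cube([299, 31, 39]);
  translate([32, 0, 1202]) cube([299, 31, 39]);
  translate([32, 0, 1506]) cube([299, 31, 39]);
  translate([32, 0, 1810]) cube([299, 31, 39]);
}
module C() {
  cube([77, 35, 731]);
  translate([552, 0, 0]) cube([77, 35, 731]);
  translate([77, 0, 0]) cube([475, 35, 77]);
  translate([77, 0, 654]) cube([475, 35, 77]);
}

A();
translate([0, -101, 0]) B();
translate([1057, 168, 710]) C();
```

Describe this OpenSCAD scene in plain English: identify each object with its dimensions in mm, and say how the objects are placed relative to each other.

A is a table: top 1793 mm (x) × 836 mm (y), 41 mm thick, upper face at z = 710 mm, on four 62×62 mm square legs, each inset 56 mm from the nearest pair of top edges, running from z = 0 to the bottom of the top.

B is a wooden ladder with two side rails of 32×31 mm section and 1952 mm height, set 363 mm apart overall. Between them run 6 rectangular rungs (31 mm deep, 39 mm thick), front faces flush with the rails' −y face. The bottom of the first rung is 290 mm above the floor and each subsequent rung is 304 mm higher than the one below.

C is a rectangular picture frame lying in the x–z plane (depth along y). The opening is 475 mm wide (x) by 577 mm tall (z), surrounded by a border 77 mm wide on all four sides. The frame is 35 mm deep and is made of two full-height vertical stiles with two horizontal rails fitted between them.

The ladder is on the floor beside the table on its −y side. The picture frame is on top of the table.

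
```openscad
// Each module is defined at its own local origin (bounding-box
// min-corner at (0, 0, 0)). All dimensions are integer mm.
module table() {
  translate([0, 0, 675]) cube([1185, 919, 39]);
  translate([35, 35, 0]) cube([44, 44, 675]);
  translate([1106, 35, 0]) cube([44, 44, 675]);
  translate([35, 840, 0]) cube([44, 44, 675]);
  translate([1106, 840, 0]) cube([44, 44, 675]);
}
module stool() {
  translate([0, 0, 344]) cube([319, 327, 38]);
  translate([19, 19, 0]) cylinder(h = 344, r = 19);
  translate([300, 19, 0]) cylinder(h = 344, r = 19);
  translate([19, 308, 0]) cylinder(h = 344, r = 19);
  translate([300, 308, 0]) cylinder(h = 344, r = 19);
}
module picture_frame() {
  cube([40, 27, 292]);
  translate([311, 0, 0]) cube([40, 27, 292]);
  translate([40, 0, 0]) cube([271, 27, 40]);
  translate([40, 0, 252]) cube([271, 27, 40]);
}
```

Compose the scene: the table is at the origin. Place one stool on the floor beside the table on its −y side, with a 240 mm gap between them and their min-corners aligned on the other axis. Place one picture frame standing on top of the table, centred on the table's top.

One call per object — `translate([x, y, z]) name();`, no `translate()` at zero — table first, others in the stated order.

table();
translate([0, -567, 0]) stool();
translate([417, 446, 714]) picture_frame();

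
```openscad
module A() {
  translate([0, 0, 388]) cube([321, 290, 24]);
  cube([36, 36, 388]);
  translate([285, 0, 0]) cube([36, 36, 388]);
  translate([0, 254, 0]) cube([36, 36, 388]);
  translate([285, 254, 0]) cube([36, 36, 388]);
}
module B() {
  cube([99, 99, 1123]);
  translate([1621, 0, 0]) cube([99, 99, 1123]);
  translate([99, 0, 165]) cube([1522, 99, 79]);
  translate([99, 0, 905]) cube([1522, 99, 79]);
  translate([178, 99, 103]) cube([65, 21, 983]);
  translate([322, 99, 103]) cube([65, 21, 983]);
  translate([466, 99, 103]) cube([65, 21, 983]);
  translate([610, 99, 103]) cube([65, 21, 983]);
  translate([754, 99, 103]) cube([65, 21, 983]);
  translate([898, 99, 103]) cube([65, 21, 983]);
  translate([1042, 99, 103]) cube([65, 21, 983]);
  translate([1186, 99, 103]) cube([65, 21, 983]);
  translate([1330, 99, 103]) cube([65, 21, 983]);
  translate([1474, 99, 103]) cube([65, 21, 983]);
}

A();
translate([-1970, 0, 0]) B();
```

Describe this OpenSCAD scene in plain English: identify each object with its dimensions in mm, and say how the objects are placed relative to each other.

A is a four-legged stool. The seat is a 321×290×24 mm slab whose top surface is at z = 412 mm; four square legs, each 36×36 mm in cross-section, run from the floor (z = 0) to the underside of the seat, each flush with a corner of the seat.

B is a fence section. Two 99×99 mm posts, 1123 mm tall, stand on the floor with a clear span of 1522 mm between their inner faces. Two horizontal rails of 99×79 mm section span the gap between the posts with their undersides at z = 165 mm and z = 905 mm, flush with the posts' −y face. 10 pickets, each 65 mm wide, 21 mm thick and 983 mm tall, are fixed to the +y face of the rails with their bottoms at z = 103 mm, evenly spaced across the span with equal gaps (rounded down to the nearest mm) at the −x end and between each pair — any rounding remainder accumulates at the +x end.

The fence section is on the floor beside the stool on its −x side.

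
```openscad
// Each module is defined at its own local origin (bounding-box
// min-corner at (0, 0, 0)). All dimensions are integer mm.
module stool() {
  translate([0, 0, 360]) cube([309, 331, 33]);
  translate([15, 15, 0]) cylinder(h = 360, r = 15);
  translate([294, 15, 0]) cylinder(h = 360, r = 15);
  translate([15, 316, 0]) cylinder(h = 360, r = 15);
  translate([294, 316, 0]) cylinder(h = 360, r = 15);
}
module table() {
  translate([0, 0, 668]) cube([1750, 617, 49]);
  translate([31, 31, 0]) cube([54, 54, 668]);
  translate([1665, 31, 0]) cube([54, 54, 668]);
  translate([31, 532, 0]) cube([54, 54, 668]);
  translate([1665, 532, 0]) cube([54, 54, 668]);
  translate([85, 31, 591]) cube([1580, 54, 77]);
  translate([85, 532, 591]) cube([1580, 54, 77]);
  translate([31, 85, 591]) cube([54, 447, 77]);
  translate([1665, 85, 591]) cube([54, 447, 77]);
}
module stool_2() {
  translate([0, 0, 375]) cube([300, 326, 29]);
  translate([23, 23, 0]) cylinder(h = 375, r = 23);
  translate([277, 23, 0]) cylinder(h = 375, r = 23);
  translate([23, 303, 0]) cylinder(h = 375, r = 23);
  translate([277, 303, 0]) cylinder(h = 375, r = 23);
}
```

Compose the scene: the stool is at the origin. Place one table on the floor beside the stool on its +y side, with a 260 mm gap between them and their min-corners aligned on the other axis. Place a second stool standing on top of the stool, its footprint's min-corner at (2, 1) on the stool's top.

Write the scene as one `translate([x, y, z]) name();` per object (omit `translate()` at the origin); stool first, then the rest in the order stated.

stool();
translate([0, 591, 0]) table();
translate([2, 1, 393]) stool_2();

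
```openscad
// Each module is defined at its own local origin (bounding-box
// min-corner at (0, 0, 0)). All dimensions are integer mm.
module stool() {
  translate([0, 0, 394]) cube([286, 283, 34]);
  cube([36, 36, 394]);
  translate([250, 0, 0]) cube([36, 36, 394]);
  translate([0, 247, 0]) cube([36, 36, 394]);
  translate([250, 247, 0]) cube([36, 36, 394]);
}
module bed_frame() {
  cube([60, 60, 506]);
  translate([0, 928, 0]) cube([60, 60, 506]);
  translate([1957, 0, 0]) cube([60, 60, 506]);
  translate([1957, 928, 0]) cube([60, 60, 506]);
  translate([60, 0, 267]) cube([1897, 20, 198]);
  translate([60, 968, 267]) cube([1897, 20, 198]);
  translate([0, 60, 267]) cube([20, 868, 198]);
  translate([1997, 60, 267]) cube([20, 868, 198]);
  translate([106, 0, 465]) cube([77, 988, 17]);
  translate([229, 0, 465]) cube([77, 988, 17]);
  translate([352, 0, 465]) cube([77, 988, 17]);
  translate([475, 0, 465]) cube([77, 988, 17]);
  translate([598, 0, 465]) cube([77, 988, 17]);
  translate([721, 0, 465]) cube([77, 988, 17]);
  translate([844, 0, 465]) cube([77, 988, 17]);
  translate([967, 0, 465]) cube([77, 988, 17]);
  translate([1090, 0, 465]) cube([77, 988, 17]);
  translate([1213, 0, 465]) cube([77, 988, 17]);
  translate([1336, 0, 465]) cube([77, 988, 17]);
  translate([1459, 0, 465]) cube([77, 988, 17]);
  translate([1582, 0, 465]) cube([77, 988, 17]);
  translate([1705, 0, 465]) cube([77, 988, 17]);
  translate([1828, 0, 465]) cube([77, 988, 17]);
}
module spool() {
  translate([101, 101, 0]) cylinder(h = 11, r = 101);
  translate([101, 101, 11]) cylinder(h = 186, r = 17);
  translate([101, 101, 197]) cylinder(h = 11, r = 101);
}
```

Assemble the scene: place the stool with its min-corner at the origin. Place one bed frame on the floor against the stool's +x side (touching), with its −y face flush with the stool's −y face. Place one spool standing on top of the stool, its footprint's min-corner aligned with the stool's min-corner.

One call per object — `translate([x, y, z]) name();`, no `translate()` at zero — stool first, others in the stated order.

stool();
translate([286, 0, 0]) bed_frame();
translate([0, 0, 428]) spool();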